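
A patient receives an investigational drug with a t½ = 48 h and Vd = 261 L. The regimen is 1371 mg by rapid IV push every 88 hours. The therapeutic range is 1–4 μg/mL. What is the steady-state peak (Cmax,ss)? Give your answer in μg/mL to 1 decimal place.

7.3 μg/mL

τ/t½ = 88/48 ≈ 1.8333, so fraction remaining f = (1/2)^(88/48) ≈ 0.2806.
At steady state, accumulation factor R = 1/(1 − e^(−kτ)) ≈ 1.3900.
Single-dose peak C₀ = D/Vd = 1371/261 ≈ 5.253 μg/mL.
Cmax,ss = C₀/(1 − f) ≈ 5.253/0.7194 ≈ 7.302 μg/mL.
Peak 7.3 μg/mL vs MTC 4 μg/mL: exceeds toxic threshold.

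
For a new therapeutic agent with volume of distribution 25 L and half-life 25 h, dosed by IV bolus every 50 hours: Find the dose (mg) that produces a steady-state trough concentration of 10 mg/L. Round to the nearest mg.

750 mg

τ/t½ = 50/25 ≈ 2, so f = (1/2)^(50/25) ≈ 0.250000.
Cmin,ss = (D/Vd)·f/(1−f), so D = Cmin,ss·Vd·(1−f)/f.
D = 10 × 25 × (1−f)/f ≈ 10 × 25 × 3.00000 ≈ 750.00 mg.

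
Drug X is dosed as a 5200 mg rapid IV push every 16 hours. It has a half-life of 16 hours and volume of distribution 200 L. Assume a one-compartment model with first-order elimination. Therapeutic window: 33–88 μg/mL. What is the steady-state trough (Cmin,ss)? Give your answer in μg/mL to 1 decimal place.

τ = 16 h = 1 half-life, so f = (1/2)^1 = 0.5.
At steady state, R = 1/(1 − 0.5) = 2/1.
Single-dose peak C₀ = D/Vd = 5200/200 = 26 μg/mL.
Steady-state peak Cmax,ss = C₀·R = 26 × 2/1 ≈ 52.000 μg/mL.
Steady-state trough Cmin,ss = Cmax,ss·f ≈ 52.000 × 0.5 ≈ 26.000 μg/mL.
Trough 26.0 μg/mL vs MEC 33 μg/mL: subtherapeutic.

26.0 μg/mL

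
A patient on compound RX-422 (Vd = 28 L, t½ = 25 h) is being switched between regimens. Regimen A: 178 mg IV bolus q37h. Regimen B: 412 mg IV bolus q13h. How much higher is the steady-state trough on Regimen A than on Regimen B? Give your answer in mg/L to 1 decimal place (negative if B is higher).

Regimen A: f = (1/2)^(37/25) ≈ 0.3585; Cmin,ss = (178/28)·f/(1−f) ≈ 3.553 mg/L.
Regimen B: f = (1/2)^(13/25) ≈ 0.6974; Cmin,ss = (412/28)·f/(1−f) ≈ 33.912 mg/L.
Difference ≈ 3.553 − 33.912 ≈ -30.359 mg/L.

-30.4 mg/L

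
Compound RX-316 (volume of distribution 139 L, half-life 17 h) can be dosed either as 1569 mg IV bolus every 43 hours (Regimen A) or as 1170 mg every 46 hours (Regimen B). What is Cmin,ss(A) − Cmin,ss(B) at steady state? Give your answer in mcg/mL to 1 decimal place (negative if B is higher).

0.8 mcg/mL

Regimen A: f = (1/2)^(43/17) ≈ 0.1732; Cmin,ss = (1569/139)·f/(1−f) ≈ 2.365 mcg/mL.
Regimen B: f = (1/2)^(46/17) ≈ 0.1533; Cmin,ss = (1170/139)·f/(1−f) ≈ 1.524 mcg/mL.
Difference ≈ 2.365 − 1.524 ≈ 0.841 mcg/mL.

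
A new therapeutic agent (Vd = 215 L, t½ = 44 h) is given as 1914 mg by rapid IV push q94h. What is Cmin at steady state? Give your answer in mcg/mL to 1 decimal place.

τ/t½ = 94/44 ≈ 2.1364, so fraction remaining f = (1/2)^(94/44) ≈ 0.2275.
Each bolus raises the concentration by D/Vd = 1914/215 ≈ 8.902 mcg/mL.
Steady-state trough Cmin,ss = C₀·f/(1−f) ≈ 8.902 × 0.2275/0.7725 ≈ 2.622 mcg/mL.

2.6 mcg/mL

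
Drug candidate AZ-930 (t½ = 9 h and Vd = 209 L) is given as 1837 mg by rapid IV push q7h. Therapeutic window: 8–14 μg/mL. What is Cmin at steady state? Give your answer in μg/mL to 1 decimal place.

k = ln2/t½ = ln2/9 ≈ 0.077016 h⁻¹; fraction remaining f = e^(−kτ) = e^(−0.077016×7) ≈ 0.5833.
At steady state, accumulation factor R = 1/(1 − e^(−kτ)) ≈ 2.3998.
Each bolus raises the concentration by D/Vd = 1837/209 ≈ 8.789 μg/mL.
Cmax,ss = C₀/(1 − f) ≈ 8.789/0.4167 ≈ 21.092 μg/mL.
Steady-state trough Cmin,ss = Cmax,ss·f ≈ 21.092 × 0.5833 ≈ 12.303 μg/mL.
Trough 12.3 μg/mL vs MEC 8 μg/mL: adequate.

12.3 μg/mL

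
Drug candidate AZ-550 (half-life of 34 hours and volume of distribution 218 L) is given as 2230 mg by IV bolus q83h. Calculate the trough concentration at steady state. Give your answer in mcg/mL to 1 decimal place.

Over one 83-h interval, 83/34 ≈ 2.4412 half-lives elapse, leaving f ≈ 0.1841 of each dose.
At steady state, accumulation factor R = 1/(1 − e^(−kτ)) ≈ 1.2256.
Each bolus raises the concentration by D/Vd = 2230/218 ≈ 10.229 mcg/mL.
Cmax,ss = C₀/(1 − f) ≈ 10.229/0.8159 ≈ 12.537 mcg/mL.
One interval later, Cmin,ss = Cmax,ss·e^(−kτ) ≈ 12.537 × 0.1841 ≈ 2.308 mcg/mL.

2.3 mcg/mL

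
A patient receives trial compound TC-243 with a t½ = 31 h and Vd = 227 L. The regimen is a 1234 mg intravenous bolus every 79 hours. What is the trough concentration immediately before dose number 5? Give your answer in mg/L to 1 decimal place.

1.1 mg/L

f = (1/2)^(τ/t½) = (1/2)^(79/31) ≈ 0.1709.
C₀ = D/Vd = 1234/227 ≈ 5.436 mg/L.
Before the 5th dose, 4 doses have been given. Superposition: Cmin = C₀·(f + f² + … + f^4).
≈ 5.436 × (0.1709 + 0.0292 + 0.0050 + 0.0009) ≈ 5.436 × 0.2060 ≈ 1.120 mg/L.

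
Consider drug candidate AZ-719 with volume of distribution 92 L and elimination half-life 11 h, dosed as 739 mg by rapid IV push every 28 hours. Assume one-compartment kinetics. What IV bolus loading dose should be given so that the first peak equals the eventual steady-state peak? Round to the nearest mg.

892 mg

f = (1/2)^(28/11) ≈ 0.171294; accumulation ratio R = 1/(1−f) ≈ 1.20670.
Loading dose to hit Cmax,ss on first dose: D_load = D_maint·R ≈ 739 × 1.20670 ≈ 891.75 mg.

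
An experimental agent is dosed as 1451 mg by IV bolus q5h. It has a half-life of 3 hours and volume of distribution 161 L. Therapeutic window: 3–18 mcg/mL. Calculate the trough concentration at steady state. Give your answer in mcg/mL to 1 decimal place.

k = ln2/t½ = ln2/3 ≈ 0.231049 h⁻¹; fraction remaining f = e^(−kτ) = e^(−0.231049×5) ≈ 0.3150.
Each bolus raises the concentration by D/Vd = 1451/161 ≈ 9.012 mcg/mL.
Steady-state trough Cmin,ss = C₀·f/(1−f) ≈ 9.012 × 0.3150/0.6850 ≈ 4.144 mcg/mL.
Trough 4.1 mcg/mL vs MEC 3 mcg/mL: adequate.

4.1 mcg/mL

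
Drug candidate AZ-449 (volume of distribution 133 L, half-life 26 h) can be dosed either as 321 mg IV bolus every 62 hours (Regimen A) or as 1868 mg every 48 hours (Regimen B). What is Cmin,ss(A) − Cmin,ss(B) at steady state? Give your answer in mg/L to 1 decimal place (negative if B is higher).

-4.8 mg/L

Regimen A: f = (1/2)^(62/26) ≈ 0.1915; Cmin,ss = (321/133)·f/(1−f) ≈ 0.572 mg/L.
Regimen B: f = (1/2)^(48/26) ≈ 0.2781; Cmin,ss = (1868/133)·f/(1−f) ≈ 5.411 mg/L.
Difference ≈ 0.572 − 5.411 ≈ -4.839 mg/L.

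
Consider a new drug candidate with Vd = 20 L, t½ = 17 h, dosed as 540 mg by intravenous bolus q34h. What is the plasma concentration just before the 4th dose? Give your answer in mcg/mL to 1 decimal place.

f = (1/2)^(τ/t½) = (1/2)^(34/17) ≈ 0.2500.
C₀ = D/Vd = 540/20 ≈ 27.000 mcg/mL.
Before the 4th dose, 3 doses have been given. Superposition: Cmin = C₀·(f + f² + … + f^3).
≈ 27.000 × (0.2500 + 0.0625 + 0.0156) ≈ 27.000 × 0.3281 ≈ 8.859 mcg/mL.

8.9 mcg/mL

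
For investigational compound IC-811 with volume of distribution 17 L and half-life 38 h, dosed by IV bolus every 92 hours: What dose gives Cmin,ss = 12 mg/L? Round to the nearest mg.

τ/t½ = 92/38 ≈ 2.4211, so f = (1/2)^(92/38) ≈ 0.186720.
Cmin,ss = (D/Vd)·f/(1−f), so D = Cmin,ss·Vd·(1−f)/f.
D = 12 × 17 × (1−f)/f ≈ 12 × 17 × 4.35561 ≈ 888.54 mg.

889 mg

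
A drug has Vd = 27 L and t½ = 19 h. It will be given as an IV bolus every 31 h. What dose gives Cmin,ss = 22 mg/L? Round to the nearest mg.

1247 mg

τ/t½ = 31/19 ≈ 1.6316, so f = (1/2)^(31/19) ≈ 0.322735.
Cmin,ss = (D/Vd)·f/(1−f), so D = Cmin,ss·Vd·(1−f)/f.
D = 22 × 27 × (1−f)/f ≈ 22 × 27 × 2.09852 ≈ 1246.52 mg.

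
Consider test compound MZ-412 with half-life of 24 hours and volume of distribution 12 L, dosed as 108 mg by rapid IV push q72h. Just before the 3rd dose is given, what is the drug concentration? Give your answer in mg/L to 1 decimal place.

1.3 mg/L

f = (1/2)^(τ/t½) = (1/2)^(72/24) ≈ 0.1250.
C₀ = D/Vd = 108/12 ≈ 9.000 mg/L.
Before the 3rd dose, 2 doses have been given. Superposition: Cmin = C₀·(f + f²).
≈ 9.000 × (0.1250 + 0.0156) ≈ 9.000 × 0.1406 ≈ 1.265 mg/L.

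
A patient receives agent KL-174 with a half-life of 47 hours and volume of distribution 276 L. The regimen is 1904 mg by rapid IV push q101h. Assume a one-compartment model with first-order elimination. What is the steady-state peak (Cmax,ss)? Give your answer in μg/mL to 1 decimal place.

k = ln2/t½ = ln2/47 ≈ 0.014748 h⁻¹; fraction remaining f = e^(−kτ) = e^(−0.014748×101) ≈ 0.2255.
At steady state, accumulation factor R = 1/(1 − e^(−kτ)) ≈ 1.2912.
Single-dose peak C₀ = D/Vd = 1904/276 ≈ 6.899 μg/mL.
Steady-state peak Cmax,ss = C₀·R ≈ 6.899 × 1.2912 ≈ 8.908 μg/mL.

8.9 μg/mL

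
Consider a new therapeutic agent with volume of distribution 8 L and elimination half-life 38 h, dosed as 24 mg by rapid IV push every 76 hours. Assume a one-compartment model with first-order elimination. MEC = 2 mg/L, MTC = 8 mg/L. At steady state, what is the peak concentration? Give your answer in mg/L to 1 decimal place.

4.0 mg/L

The dosing interval is 2 half-lives, so f = 2^(−2) = 0.25.
Accumulation ratio R = 1/(1 − f) = 1/0.75 = 4/3.
Single-dose peak C₀ = D/Vd = 24/8 = 3 mg/L.
Steady-state peak Cmax,ss = C₀·R = 3 × 4/3 ≈ 4.000 mg/L.
Peak 4.0 mg/L vs MTC 8 mg/L: below toxic threshold.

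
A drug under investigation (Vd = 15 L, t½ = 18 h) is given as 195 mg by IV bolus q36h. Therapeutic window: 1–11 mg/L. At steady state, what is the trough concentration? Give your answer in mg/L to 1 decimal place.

4.3 mg/L

The dosing interval is 2 half-lives, so f = 2^(−2) = 0.25.
At steady state, R = 1/(1 − 0.25) = 4/3.
Single-dose peak C₀ = D/Vd = 195/15 = 13 mg/L.
Steady-state peak Cmax,ss = C₀·R = 13 × 4/3 ≈ 17.333 mg/L.
Steady-state trough Cmin,ss = Cmax,ss·f ≈ 17.333 × 0.25 ≈ 4.333 mg/L.
Trough 4.3 mg/L vs MEC 1 mg/L: adequate.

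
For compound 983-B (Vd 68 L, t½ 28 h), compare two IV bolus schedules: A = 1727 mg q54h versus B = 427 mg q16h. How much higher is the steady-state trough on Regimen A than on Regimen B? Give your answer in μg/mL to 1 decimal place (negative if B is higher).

-3.9 μg/mL

Regimen A: f = (1/2)^(54/28) ≈ 0.2627; Cmin,ss = (1727/68)·f/(1−f) ≈ 9.049 μg/mL.
Regimen B: f = (1/2)^(16/28) ≈ 0.6730; Cmin,ss = (427/68)·f/(1−f) ≈ 12.924 μg/mL.
Difference ≈ 9.049 − 12.924 ≈ -3.875 μg/mL.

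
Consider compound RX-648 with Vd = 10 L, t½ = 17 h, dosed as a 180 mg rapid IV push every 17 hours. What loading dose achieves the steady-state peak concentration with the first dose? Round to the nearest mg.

f = (1/2)^(17/17) ≈ 0.500000; accumulation ratio R = 1/(1−f) ≈ 2.00000.
Loading dose to hit Cmax,ss on first dose: D_load = D_maint·R ≈ 180 × 2.00000 ≈ 360.00 mg.

360 mg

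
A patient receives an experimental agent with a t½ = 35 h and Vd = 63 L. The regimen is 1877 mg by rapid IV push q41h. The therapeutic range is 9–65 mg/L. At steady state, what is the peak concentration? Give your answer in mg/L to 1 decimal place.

53.6 mg/L

τ/t½ = 41/35 ≈ 1.1714, so fraction remaining f = (1/2)^(41/35) ≈ 0.4440.
At steady state, accumulation factor R = 1/(1 − e^(−kτ)) ≈ 1.7986.
Single-dose peak C₀ = D/Vd = 1877/63 ≈ 29.794 mg/L.
Cmax,ss = C₀/(1 − f) ≈ 29.794/0.5560 ≈ 53.586 mg/L.
Peak 53.6 mg/L vs MTC 65 mg/L: below toxic threshold.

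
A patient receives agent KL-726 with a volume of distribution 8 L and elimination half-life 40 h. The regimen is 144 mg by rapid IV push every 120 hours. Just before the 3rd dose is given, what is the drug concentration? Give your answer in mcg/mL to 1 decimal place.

f = (1/2)^(τ/t½) = (1/2)^(120/40) ≈ 0.1250.
C₀ = D/Vd = 144/8 ≈ 18.000 mcg/mL.
Before the 3rd dose, 2 doses have been given. Superposition: Cmin = C₀·(f + f²).
≈ 18.000 × (0.1250 + 0.0156) ≈ 18.000 × 0.1406 ≈ 2.531 mcg/mL.

2.5 mcg/mL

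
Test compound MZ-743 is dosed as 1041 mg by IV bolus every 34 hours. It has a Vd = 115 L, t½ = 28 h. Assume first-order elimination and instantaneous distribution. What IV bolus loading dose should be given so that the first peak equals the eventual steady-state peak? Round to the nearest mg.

1829 mg

f = (1/2)^(34/28) ≈ 0.430986; accumulation ratio R = 1/(1−f) ≈ 1.75743.
Loading dose to hit Cmax,ss on first dose: D_load = D_maint·R ≈ 1041 × 1.75743 ≈ 1829.48 mg.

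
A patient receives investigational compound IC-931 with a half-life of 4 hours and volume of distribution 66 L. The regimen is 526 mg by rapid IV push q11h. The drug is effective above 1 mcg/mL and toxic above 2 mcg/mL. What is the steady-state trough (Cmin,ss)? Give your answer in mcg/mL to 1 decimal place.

1.4 mcg/mL

k = ln2/t½ = ln2/4 ≈ 0.173287 h⁻¹; fraction remaining f = e^(−kτ) = e^(−0.173287×11) ≈ 0.1487.
Each bolus raises the concentration by D/Vd = 526/66 ≈ 7.970 mcg/mL.
Steady-state trough Cmin,ss = C₀·f/(1−f) ≈ 7.970 × 0.1487/0.8513 ≈ 1.392 mcg/mL.
Trough 1.4 mcg/mL vs MEC 1 mcg/mL: adequate.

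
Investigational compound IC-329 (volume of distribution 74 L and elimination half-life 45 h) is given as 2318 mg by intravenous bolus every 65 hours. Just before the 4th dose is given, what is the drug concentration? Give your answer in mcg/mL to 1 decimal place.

17.3 mcg/mL

f = (1/2)^(τ/t½) = (1/2)^(65/45) ≈ 0.3674.
C₀ = D/Vd = 2318/74 ≈ 31.324 mcg/mL.
Before the 4th dose, 3 doses have been given. Superposition: Cmin = C₀·(f + f² + … + f^3).
≈ 31.324 × (0.3674 + 0.1350 + 0.0496) ≈ 31.324 × 0.5520 ≈ 17.291 mcg/mL.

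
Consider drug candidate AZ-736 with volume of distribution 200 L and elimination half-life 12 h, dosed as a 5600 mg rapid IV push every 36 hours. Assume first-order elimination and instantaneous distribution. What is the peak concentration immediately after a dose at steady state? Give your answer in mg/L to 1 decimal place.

τ = 36 h = 3 half-lives, so f = (1/2)^3 = 0.125.
At steady state, R = 1/(1 − 0.125) = 8/7.
Single-dose peak C₀ = D/Vd = 5600/200 = 28 mg/L.
Steady-state peak Cmax,ss = C₀·R = 28 × 8/7 ≈ 32.000 mg/L.

32.0 mg/L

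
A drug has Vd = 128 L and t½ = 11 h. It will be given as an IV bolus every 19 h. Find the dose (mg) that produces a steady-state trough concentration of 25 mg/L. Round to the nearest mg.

7395 mg

τ/t½ = 19/11 ≈ 1.7273, so f = (1/2)^(19/11) ≈ 0.302022.
Cmin,ss = (D/Vd)·f/(1−f), so D = Cmin,ss·Vd·(1−f)/f.
D = 25 × 128 × (1−f)/f ≈ 25 × 128 × 2.31102 ≈ 7395.26 mg.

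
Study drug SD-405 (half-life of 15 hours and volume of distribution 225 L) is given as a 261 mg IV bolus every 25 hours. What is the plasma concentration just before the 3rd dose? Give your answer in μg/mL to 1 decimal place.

f = (1/2)^(τ/t½) = (1/2)^(25/15) ≈ 0.3150.
C₀ = D/Vd = 261/225 ≈ 1.160 μg/mL.
Before the 3rd dose, 2 doses have been given. Superposition: Cmin = C₀·(f + f²).
≈ 1.160 × (0.3150 + 0.0992) ≈ 1.160 × 0.4142 ≈ 0.480 μg/mL.

0.5 μg/mL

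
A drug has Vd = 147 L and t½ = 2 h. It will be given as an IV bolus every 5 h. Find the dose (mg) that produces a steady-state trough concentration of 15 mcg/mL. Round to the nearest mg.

τ/t½ = 5/2 ≈ 2.5, so f = (1/2)^(5/2) ≈ 0.176777.
Cmin,ss = (D/Vd)·f/(1−f), so D = Cmin,ss·Vd·(1−f)/f.
D = 15 × 147 × (1−f)/f ≈ 15 × 147 × 4.65684 ≈ 10268.33 mg.

10268 mg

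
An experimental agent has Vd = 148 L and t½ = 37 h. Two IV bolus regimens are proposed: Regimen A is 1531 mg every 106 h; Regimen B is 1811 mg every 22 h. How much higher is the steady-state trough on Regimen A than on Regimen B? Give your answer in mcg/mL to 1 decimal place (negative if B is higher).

Regimen A: f = (1/2)^(106/37) ≈ 0.1373; Cmin,ss = (1531/148)·f/(1−f) ≈ 1.646 mcg/mL.
Regimen B: f = (1/2)^(22/37) ≈ 0.6622; Cmin,ss = (1811/148)·f/(1−f) ≈ 23.988 mcg/mL.
Difference ≈ 1.646 − 23.988 ≈ -22.342 mcg/mL.

-22.3 mcg/mL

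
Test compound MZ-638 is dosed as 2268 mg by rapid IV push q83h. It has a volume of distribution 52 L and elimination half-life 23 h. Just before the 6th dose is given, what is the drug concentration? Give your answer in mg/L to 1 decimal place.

f = (1/2)^(τ/t½) = (1/2)^(83/23) ≈ 0.0820.
C₀ = D/Vd = 2268/52 ≈ 43.615 mg/L.
Before the 6th dose, 5 doses have been given. Superposition: Cmin = C₀·(f + f² + … + f^5).
≈ 43.615 × (0.0820 + 0.0067 + 0.0006 + 0.0000 + 0.0000) ≈ 43.615 × 0.0893 ≈ 3.895 mg/L.

3.9 mg/L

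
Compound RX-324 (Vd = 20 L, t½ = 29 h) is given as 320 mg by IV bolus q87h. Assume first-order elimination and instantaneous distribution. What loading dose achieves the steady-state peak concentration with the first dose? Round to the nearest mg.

366 mg

f = (1/2)^(87/29) ≈ 0.125000; accumulation ratio R = 1/(1−f) ≈ 1.14286.
Loading dose to hit Cmax,ss on first dose: D_load = D_maint·R ≈ 320 × 1.14286 ≈ 365.72 mg.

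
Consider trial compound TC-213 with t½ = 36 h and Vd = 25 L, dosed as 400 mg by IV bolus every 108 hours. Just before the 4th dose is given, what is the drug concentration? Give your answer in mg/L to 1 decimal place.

2.3 mg/L

f = (1/2)^(τ/t½) = (1/2)^(108/36) ≈ 0.1250.
C₀ = D/Vd = 400/25 ≈ 16.000 mg/L.
Before the 4th dose, 3 doses have been given. Superposition: Cmin = C₀·(f + f² + … + f^3).
≈ 16.000 × (0.1250 + 0.0156 + 0.0020) ≈ 16.000 × 0.1426 ≈ 2.282 mg/L.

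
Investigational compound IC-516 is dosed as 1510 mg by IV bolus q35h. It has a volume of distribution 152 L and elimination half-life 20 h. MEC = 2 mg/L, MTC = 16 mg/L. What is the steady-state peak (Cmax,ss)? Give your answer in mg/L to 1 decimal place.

k = ln2/t½ = ln2/20 ≈ 0.034657 h⁻¹; fraction remaining f = e^(−kτ) = e^(−0.034657×35) ≈ 0.2973.
Accumulation ratio R = 1/(1 − f) ≈ 1/0.7027 ≈ 1.4231.
Each bolus raises the concentration by D/Vd = 1510/152 ≈ 9.934 mg/L.
Steady-state peak Cmax,ss = C₀·R ≈ 9.934 × 1.4231 ≈ 14.137 mg/L.
Peak 14.1 mg/L vs MTC 16 mg/L: below toxic threshold.

14.1 mg/L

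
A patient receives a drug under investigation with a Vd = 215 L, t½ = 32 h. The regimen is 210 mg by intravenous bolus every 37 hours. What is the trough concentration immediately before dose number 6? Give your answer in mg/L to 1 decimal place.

0.8 mg/L

f = (1/2)^(τ/t½) = (1/2)^(37/32) ≈ 0.4487.
C₀ = D/Vd = 210/215 ≈ 0.977 mg/L.
Before the 6th dose, 5 doses have been given. Superposition: Cmin = C₀·(f + f² + … + f^5).
≈ 0.977 × (0.4487 + 0.2013 + 0.0903 + 0.0405 + 0.0182) ≈ 0.977 × 0.7990 ≈ 0.781 mg/L.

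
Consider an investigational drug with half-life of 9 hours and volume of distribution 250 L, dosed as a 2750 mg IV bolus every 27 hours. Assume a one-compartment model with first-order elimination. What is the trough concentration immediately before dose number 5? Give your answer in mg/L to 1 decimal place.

f = (1/2)^(τ/t½) = (1/2)^(27/9) ≈ 0.1250.
C₀ = D/Vd = 2750/250 ≈ 11.000 mg/L.
Before the 5th dose, 4 doses have been given. Superposition: Cmin = C₀·(f + f² + … + f^4).
≈ 11.000 × (0.1250 + 0.0156 + 0.0020 + 0.0002) ≈ 11.000 × 0.1428 ≈ 1.571 mg/L.

1.6 mg/L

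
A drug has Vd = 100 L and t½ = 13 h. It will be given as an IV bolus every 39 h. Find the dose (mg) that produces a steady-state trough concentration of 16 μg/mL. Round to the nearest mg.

τ/t½ = 39/13 ≈ 3, so f = (1/2)^(39/13) ≈ 0.125000.
Cmin,ss = (D/Vd)·f/(1−f), so D = Cmin,ss·Vd·(1−f)/f.
D = 16 × 100 × (1−f)/f ≈ 16 × 100 × 7.00000 ≈ 11200.00 mg.

11200 mg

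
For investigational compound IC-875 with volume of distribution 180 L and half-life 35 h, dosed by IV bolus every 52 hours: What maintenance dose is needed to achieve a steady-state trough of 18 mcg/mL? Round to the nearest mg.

5834 mg

τ/t½ = 52/35 ≈ 1.4857, so f = (1/2)^(52/35) ≈ 0.357072.
Cmin,ss = (D/Vd)·f/(1−f), so D = Cmin,ss·Vd·(1−f)/f.
D = 18 × 180 × (1−f)/f ≈ 18 × 180 × 1.80056 ≈ 5833.81 mg.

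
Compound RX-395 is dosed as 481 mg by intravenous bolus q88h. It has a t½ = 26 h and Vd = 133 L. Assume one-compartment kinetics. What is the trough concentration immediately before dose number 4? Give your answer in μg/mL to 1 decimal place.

f = (1/2)^(τ/t½) = (1/2)^(88/26) ≈ 0.0957.
C₀ = D/Vd = 481/133 ≈ 3.617 μg/mL.
Before the 4th dose, 3 doses have been given. Superposition: Cmin = C₀·(f + f² + … + f^3).
≈ 3.617 × (0.0957 + 0.0092 + 0.0009) ≈ 3.617 × 0.1058 ≈ 0.383 μg/mL.

0.4 μg/mL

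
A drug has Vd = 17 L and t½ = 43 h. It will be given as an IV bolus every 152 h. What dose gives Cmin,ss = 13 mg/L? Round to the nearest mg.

2341 mg

τ/t½ = 152/43 ≈ 3.5349, so f = (1/2)^(152/43) ≈ 0.086277.
Cmin,ss = (D/Vd)·f/(1−f), so D = Cmin,ss·Vd·(1−f)/f.
D = 13 × 17 × (1−f)/f ≈ 13 × 17 × 10.59057 ≈ 2340.52 mg.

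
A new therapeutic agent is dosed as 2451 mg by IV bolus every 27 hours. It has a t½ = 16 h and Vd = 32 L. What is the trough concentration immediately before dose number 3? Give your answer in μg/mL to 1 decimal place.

f = (1/2)^(τ/t½) = (1/2)^(27/16) ≈ 0.3105.
C₀ = D/Vd = 2451/32 ≈ 76.594 μg/mL.
Before the 3rd dose, 2 doses have been given. Superposition: Cmin = C₀·(f + f²).
≈ 76.594 × (0.3105 + 0.0964) ≈ 76.594 × 0.4069 ≈ 31.166 μg/mL.

31.2 μg/mL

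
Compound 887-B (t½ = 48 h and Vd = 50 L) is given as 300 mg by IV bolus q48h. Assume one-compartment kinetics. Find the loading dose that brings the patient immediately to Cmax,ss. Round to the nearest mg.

f = (1/2)^(48/48) ≈ 0.500000; accumulation ratio R = 1/(1−f) ≈ 2.00000.
Loading dose to hit Cmax,ss on first dose: D_load = D_maint·R ≈ 300 × 2.00000 ≈ 600.00 mg.

600 mg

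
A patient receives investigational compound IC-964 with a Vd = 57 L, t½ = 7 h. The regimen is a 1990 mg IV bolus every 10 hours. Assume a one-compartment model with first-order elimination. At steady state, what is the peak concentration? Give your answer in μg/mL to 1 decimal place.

k = ln2/t½ = ln2/7 ≈ 0.099021 h⁻¹; fraction remaining f = e^(−kτ) = e^(−0.099021×10) ≈ 0.3715.
Accumulation ratio R = 1/(1 − f) ≈ 1/0.6285 ≈ 1.5911.
Single-dose peak C₀ = D/Vd = 1990/57 ≈ 34.912 μg/mL.
Steady-state peak Cmax,ss = C₀·R ≈ 34.912 × 1.5911 ≈ 55.548 μg/mL.

55.5 μg/mL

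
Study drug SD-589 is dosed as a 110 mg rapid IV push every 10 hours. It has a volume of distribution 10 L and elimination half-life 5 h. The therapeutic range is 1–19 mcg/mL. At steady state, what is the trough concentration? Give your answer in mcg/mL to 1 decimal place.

3.7 mcg/mL

τ = 10 h = 2 half-lives, so f = (1/2)^2 = 0.25.
At steady state, R = 1/(1 − 0.25) = 4/3.
Single-dose peak C₀ = D/Vd = 110/10 = 11 mcg/mL.
Steady-state peak Cmax,ss = C₀·R = 11 × 4/3 ≈ 14.667 mcg/mL.
Steady-state trough Cmin,ss = Cmax,ss·f ≈ 14.667 × 0.25 ≈ 3.667 mcg/mL.
Trough 3.7 mcg/mL vs MEC 1 mcg/mL: adequate.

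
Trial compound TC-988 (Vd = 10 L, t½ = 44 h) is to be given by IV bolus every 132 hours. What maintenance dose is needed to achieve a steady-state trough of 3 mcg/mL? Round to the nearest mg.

210 mg

τ/t½ = 132/44 ≈ 3, so f = (1/2)^(132/44) ≈ 0.125000.
Cmin,ss = (D/Vd)·f/(1−f), so D = Cmin,ss·Vd·(1−f)/f.
D = 3 × 10 × (1−f)/f ≈ 3 × 10 × 7.00000 ≈ 210.00 mg.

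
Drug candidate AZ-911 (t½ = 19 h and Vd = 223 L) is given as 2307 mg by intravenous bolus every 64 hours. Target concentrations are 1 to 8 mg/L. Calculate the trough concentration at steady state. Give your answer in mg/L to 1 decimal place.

1.1 mg/L

k = ln2/t½ = ln2/19 ≈ 0.036481 h⁻¹; fraction remaining f = e^(−kτ) = e^(−0.036481×64) ≈ 0.0968.
At steady state, accumulation factor R = 1/(1 − e^(−kτ)) ≈ 1.1072.
Single-dose peak C₀ = D/Vd = 2307/223 ≈ 10.345 mg/L.
Steady-state peak Cmax,ss = C₀·R ≈ 10.345 × 1.1072 ≈ 11.454 mg/L.
One interval later, Cmin,ss = Cmax,ss·e^(−kτ) ≈ 11.454 × 0.0968 ≈ 1.109 mg/L.
Trough 1.1 mg/L vs MEC 1 mg/L: adequate.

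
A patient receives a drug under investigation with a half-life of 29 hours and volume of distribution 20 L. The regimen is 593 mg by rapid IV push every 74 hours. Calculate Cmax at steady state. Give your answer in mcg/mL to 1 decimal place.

Over one 74-h interval, 74/29 ≈ 2.5517 half-lives elapse, leaving f ≈ 0.1706 of each dose.
Accumulation ratio R = 1/(1 − f) ≈ 1/0.8294 ≈ 1.2057.
Single-dose peak C₀ = D/Vd = 593/20 ≈ 29.650 mcg/mL.
Cmax,ss = C₀/(1 − f) ≈ 29.650/0.8294 ≈ 35.749 mcg/mL.

35.7 mcg/mL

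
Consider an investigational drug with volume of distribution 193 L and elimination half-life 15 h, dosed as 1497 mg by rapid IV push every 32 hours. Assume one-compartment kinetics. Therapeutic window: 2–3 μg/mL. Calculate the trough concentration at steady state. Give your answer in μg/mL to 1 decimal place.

2.3 μg/mL

k = ln2/t½ = ln2/15 ≈ 0.046210 h⁻¹; fraction remaining f = e^(−kτ) = e^(−0.046210×32) ≈ 0.2279.
Each bolus raises the concentration by D/Vd = 1497/193 ≈ 7.756 μg/mL.
Steady-state trough Cmin,ss = C₀·f/(1−f) ≈ 7.756 × 0.2279/0.7721 ≈ 2.289 μg/mL.
Trough 2.3 μg/mL vs MEC 2 μg/mL: adequate.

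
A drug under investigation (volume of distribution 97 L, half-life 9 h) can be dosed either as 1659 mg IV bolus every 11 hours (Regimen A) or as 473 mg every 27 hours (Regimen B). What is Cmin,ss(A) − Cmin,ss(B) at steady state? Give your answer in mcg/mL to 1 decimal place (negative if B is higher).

Regimen A: f = (1/2)^(11/9) ≈ 0.4286; Cmin,ss = (1659/97)·f/(1−f) ≈ 12.829 mcg/mL.
Regimen B: f = (1/2)^(27/9) ≈ 0.1250; Cmin,ss = (473/97)·f/(1−f) ≈ 0.697 mcg/mL.
Difference ≈ 12.829 − 0.697 ≈ 12.132 mcg/mL.

12.1 mcg/mL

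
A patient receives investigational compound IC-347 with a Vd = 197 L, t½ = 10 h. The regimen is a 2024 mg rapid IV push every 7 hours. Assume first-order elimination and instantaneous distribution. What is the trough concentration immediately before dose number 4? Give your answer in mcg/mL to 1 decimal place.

12.6 mcg/mL

f = (1/2)^(τ/t½) = (1/2)^(7/10) ≈ 0.6156.
C₀ = D/Vd = 2024/197 ≈ 10.274 mcg/mL.
Before the 4th dose, 3 doses have been given. Superposition: Cmin = C₀·(f + f² + … + f^3).
≈ 10.274 × (0.6156 + 0.3790 + 0.2333) ≈ 10.274 × 1.2279 ≈ 12.615 mcg/mL.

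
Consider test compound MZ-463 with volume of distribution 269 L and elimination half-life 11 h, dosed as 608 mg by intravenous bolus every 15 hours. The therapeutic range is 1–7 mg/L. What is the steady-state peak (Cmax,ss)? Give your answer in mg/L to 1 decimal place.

3.7 mg/L

τ/t½ = 15/11 ≈ 1.3636, so fraction remaining f = (1/2)^(15/11) ≈ 0.3886.
At steady state, accumulation factor R = 1/(1 − e^(−kτ)) ≈ 1.6356.
Single-dose peak C₀ = D/Vd = 608/269 ≈ 2.260 mg/L.
Cmax,ss = C₀/(1 − f) ≈ 2.260/0.6114 ≈ 3.696 mg/L.
Peak 3.7 mg/L vs MTC 7 mg/L: below toxic threshold.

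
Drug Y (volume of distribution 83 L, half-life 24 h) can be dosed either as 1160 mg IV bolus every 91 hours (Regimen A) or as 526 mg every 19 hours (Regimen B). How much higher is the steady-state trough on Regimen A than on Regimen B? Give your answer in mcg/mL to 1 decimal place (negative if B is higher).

Regimen A: f = (1/2)^(91/24) ≈ 0.0722; Cmin,ss = (1160/83)·f/(1−f) ≈ 1.088 mcg/mL.
Regimen B: f = (1/2)^(19/24) ≈ 0.5777; Cmin,ss = (526/83)·f/(1−f) ≈ 8.669 mcg/mL.
Difference ≈ 1.088 − 8.669 ≈ -7.581 mcg/mL.

-7.6 mcg/mL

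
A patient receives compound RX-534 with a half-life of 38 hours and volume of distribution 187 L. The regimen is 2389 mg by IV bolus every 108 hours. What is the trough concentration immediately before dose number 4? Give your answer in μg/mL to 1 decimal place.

f = (1/2)^(τ/t½) = (1/2)^(108/38) ≈ 0.1395.
C₀ = D/Vd = 2389/187 ≈ 12.775 μg/mL.
Before the 4th dose, 3 doses have been given. Superposition: Cmin = C₀·(f + f² + … + f^3).
≈ 12.775 × (0.1395 + 0.0195 + 0.0027) ≈ 12.775 × 0.1617 ≈ 2.066 μg/mL.

2.1 μg/mL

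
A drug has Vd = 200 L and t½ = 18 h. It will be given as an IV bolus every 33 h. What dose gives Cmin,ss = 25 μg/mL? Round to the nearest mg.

τ/t½ = 33/18 ≈ 1.8333, so f = (1/2)^(33/18) ≈ 0.280616.
Cmin,ss = (D/Vd)·f/(1−f), so D = Cmin,ss·Vd·(1−f)/f.
D = 25 × 200 × (1−f)/f ≈ 25 × 200 × 2.56359 ≈ 12817.95 mg.

12818 mg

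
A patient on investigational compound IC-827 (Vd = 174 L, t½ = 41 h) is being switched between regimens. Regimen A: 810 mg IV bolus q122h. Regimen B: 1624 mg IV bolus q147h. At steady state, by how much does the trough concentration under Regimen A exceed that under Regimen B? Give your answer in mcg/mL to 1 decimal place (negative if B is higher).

Regimen A: f = (1/2)^(122/41) ≈ 0.1271; Cmin,ss = (810/174)·f/(1−f) ≈ 0.678 mcg/mL.
Regimen B: f = (1/2)^(147/41) ≈ 0.0833; Cmin,ss = (1624/174)·f/(1−f) ≈ 0.848 mcg/mL.
Difference ≈ 0.678 − 0.848 ≈ -0.170 mcg/mL.

-0.2 mcg/mL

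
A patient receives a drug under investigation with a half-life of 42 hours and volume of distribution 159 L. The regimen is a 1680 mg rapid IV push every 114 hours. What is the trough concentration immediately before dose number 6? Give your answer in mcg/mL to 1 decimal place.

1.9 mcg/mL

f = (1/2)^(τ/t½) = (1/2)^(114/42) ≈ 0.1524.
C₀ = D/Vd = 1680/159 ≈ 10.566 mcg/mL.
Before the 6th dose, 5 doses have been given. Superposition: Cmin = C₀·(f + f² + … + f^5).
≈ 10.566 × (0.1524 + 0.0232 + 0.0035 + 0.0005 + 0.0001) ≈ 10.566 × 0.1797 ≈ 1.899 mcg/mL.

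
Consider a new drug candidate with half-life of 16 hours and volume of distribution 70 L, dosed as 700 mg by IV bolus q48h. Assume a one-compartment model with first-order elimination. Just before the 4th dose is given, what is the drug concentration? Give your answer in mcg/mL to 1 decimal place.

1.4 mcg/mL

f = (1/2)^(τ/t½) = (1/2)^(48/16) ≈ 0.1250.
C₀ = D/Vd = 700/70 ≈ 10.000 mcg/mL.
Before the 4th dose, 3 doses have been given. Superposition: Cmin = C₀·(f + f² + … + f^3).
≈ 10.000 × (0.1250 + 0.0156 + 0.0020) ≈ 10.000 × 0.1426 ≈ 1.426 mcg/mL.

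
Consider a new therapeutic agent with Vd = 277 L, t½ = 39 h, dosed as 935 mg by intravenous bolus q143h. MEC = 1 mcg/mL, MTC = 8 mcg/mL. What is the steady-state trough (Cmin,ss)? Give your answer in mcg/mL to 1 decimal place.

0.3 mcg/mL

τ/t½ = 143/39 ≈ 3.6667, so fraction remaining f = (1/2)^(143/39) ≈ 0.0787.
At steady state, accumulation factor R = 1/(1 − e^(−kτ)) ≈ 1.0854.
Single-dose peak C₀ = D/Vd = 935/277 ≈ 3.375 mcg/mL.
Steady-state peak Cmax,ss = C₀·R ≈ 3.375 × 1.0854 ≈ 3.663 mcg/mL.
Steady-state trough Cmin,ss = Cmax,ss·f ≈ 3.663 × 0.0787 ≈ 0.288 mcg/mL.
Trough 0.3 mcg/mL vs MEC 1 mcg/mL: subtherapeutic.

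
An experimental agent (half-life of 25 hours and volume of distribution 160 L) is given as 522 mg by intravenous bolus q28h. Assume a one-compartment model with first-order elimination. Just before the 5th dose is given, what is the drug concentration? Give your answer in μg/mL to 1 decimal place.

f = (1/2)^(τ/t½) = (1/2)^(28/25) ≈ 0.4601.
C₀ = D/Vd = 522/160 ≈ 3.263 μg/mL.
Before the 5th dose, 4 doses have been given. Superposition: Cmin = C₀·(f + f² + … + f^4).
≈ 3.263 × (0.4601 + 0.2117 + 0.0974 + 0.0448) ≈ 3.263 × 0.8140 ≈ 2.656 μg/mL.

2.7 μg/mL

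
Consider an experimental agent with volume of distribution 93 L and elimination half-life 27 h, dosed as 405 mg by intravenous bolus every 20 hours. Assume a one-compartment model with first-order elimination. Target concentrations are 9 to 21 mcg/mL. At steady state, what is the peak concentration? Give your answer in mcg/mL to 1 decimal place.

10.8 mcg/mL

k = ln2/t½ = ln2/27 ≈ 0.025672 h⁻¹; fraction remaining f = e^(−kτ) = e^(−0.025672×20) ≈ 0.5984.
At steady state, accumulation factor R = 1/(1 − e^(−kτ)) ≈ 2.4900.
Each bolus raises the concentration by D/Vd = 405/93 ≈ 4.355 mcg/mL.
Steady-state peak Cmax,ss = C₀·R ≈ 4.355 × 2.4900 ≈ 10.844 mcg/mL.
Peak 10.8 mcg/mL vs MTC 21 mcg/mL: below toxic threshold.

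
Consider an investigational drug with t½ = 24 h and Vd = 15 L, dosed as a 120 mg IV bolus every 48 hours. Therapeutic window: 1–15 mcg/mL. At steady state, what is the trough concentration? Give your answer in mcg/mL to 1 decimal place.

2.7 mcg/mL

The dosing interval is 2 half-lives, so f = 2^(−2) = 0.25.
Accumulation ratio R = 1/(1 − f) = 1/0.75 = 4/3.
Single-dose peak C₀ = D/Vd = 120/15 = 8 mcg/mL.
Steady-state peak Cmax,ss = C₀·R = 8 × 4/3 ≈ 10.667 mcg/mL.
Steady-state trough Cmin,ss = Cmax,ss·f ≈ 10.667 × 0.25 ≈ 2.667 mcg/mL.
Trough 2.7 mcg/mL vs MEC 1 mcg/mL: adequate.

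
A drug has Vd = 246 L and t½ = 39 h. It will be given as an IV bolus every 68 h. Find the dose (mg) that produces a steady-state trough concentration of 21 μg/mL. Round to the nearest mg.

τ/t½ = 68/39 ≈ 1.7436, so f = (1/2)^(68/39) ≈ 0.298626.
Cmin,ss = (D/Vd)·f/(1−f), so D = Cmin,ss·Vd·(1−f)/f.
D = 21 × 246 × (1−f)/f ≈ 21 × 246 × 2.34867 ≈ 12133.23 mg.

12133 mg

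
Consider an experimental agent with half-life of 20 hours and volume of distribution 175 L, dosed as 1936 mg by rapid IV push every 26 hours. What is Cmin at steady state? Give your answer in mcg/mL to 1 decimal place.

7.6 mcg/mL

τ/t½ = 26/20 ≈ 1.3, so fraction remaining f = (1/2)^(26/20) ≈ 0.4061.
Single-dose peak C₀ = D/Vd = 1936/175 ≈ 11.063 mcg/mL.
Steady-state trough Cmin,ss = C₀·f/(1−f) ≈ 11.063 × 0.4061/0.5939 ≈ 7.565 mcg/mL.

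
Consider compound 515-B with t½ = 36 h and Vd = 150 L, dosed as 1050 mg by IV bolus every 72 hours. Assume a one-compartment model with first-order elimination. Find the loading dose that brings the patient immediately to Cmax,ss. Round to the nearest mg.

f = (1/2)^(72/36) ≈ 0.250000; accumulation ratio R = 1/(1−f) ≈ 1.33333.
Loading dose to hit Cmax,ss on first dose: D_load = D_maint·R ≈ 1050 × 1.33333 ≈ 1400.00 mg.

1400 mg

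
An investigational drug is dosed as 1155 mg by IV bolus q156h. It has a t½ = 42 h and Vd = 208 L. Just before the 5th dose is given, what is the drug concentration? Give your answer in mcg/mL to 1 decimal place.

f = (1/2)^(τ/t½) = (1/2)^(156/42) ≈ 0.0762.
C₀ = D/Vd = 1155/208 ≈ 5.553 mcg/mL.
Before the 5th dose, 4 doses have been given. Superposition: Cmin = C₀·(f + f² + … + f^4).
≈ 5.553 × (0.0762 + 0.0058 + 0.0004 + 0.0000) ≈ 5.553 × 0.0824 ≈ 0.458 mcg/mL.

0.5 mcg/mL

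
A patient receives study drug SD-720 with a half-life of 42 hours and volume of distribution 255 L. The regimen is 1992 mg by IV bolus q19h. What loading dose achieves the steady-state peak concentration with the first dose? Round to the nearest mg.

7401 mg

f = (1/2)^(19/42) ≈ 0.730836; accumulation ratio R = 1/(1−f) ≈ 3.71521.
Loading dose to hit Cmax,ss on first dose: D_load = D_maint·R ≈ 1992 × 3.71521 ≈ 7400.70 mg.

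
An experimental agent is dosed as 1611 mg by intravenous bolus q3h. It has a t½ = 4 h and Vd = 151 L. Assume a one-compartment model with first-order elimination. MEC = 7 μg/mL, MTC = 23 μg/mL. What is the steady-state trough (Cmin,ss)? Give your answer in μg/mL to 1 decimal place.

Over one 3-h interval, 3/4 ≈ 0.75 half-lives elapse, leaving f ≈ 0.5946 of each dose.
Each bolus raises the concentration by D/Vd = 1611/151 ≈ 10.669 μg/mL.
Steady-state trough Cmin,ss = C₀·f/(1−f) ≈ 10.669 × 0.5946/0.4054 ≈ 15.648 μg/mL.
Trough 15.6 μg/mL vs MEC 7 μg/mL: adequate.

15.6 μg/mL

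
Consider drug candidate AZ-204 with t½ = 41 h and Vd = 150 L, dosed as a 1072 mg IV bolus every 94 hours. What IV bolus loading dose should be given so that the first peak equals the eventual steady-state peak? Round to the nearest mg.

1347 mg

f = (1/2)^(94/41) ≈ 0.204096; accumulation ratio R = 1/(1−f) ≈ 1.25643.
Loading dose to hit Cmax,ss on first dose: D_load = D_maint·R ≈ 1072 × 1.25643 ≈ 1346.89 mg.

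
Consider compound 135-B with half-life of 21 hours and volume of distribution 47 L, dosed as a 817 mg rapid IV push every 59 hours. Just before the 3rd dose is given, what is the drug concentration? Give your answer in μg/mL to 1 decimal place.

2.8 μg/mL

f = (1/2)^(τ/t½) = (1/2)^(59/21) ≈ 0.1426.
C₀ = D/Vd = 817/47 ≈ 17.383 μg/mL.
Before the 3rd dose, 2 doses have been given. Superposition: Cmin = C₀·(f + f²).
≈ 17.383 × (0.1426 + 0.0203) ≈ 17.383 × 0.1629 ≈ 2.832 μg/mL.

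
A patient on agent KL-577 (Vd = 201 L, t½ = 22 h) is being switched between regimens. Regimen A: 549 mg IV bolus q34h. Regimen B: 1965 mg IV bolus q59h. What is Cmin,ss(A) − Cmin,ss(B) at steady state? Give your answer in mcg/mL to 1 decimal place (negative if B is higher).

Regimen A: f = (1/2)^(34/22) ≈ 0.3426; Cmin,ss = (549/201)·f/(1−f) ≈ 1.423 mcg/mL.
Regimen B: f = (1/2)^(59/22) ≈ 0.1558; Cmin,ss = (1965/201)·f/(1−f) ≈ 1.804 mcg/mL.
Difference ≈ 1.423 − 1.804 ≈ -0.381 mcg/mL.

-0.4 mcg/mL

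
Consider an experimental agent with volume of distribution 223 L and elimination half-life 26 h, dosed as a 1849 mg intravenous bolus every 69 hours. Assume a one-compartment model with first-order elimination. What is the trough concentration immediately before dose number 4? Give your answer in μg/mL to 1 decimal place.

f = (1/2)^(τ/t½) = (1/2)^(69/26) ≈ 0.1589.
C₀ = D/Vd = 1849/223 ≈ 8.291 μg/mL.
Before the 4th dose, 3 doses have been given. Superposition: Cmin = C₀·(f + f² + … + f^3).
≈ 8.291 × (0.1589 + 0.0252 + 0.0040) ≈ 8.291 × 0.1881 ≈ 1.560 μg/mL.

1.6 μg/mL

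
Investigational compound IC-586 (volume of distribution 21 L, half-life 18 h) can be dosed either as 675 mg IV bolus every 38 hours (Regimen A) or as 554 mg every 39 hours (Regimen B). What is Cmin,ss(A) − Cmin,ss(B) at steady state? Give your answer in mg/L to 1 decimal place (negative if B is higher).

Regimen A: f = (1/2)^(38/18) ≈ 0.2315; Cmin,ss = (675/21)·f/(1−f) ≈ 9.683 mg/L.
Regimen B: f = (1/2)^(39/18) ≈ 0.2227; Cmin,ss = (554/21)·f/(1−f) ≈ 7.558 mg/L.
Difference ≈ 9.683 − 7.558 ≈ 2.125 mg/L.

2.1 mg/L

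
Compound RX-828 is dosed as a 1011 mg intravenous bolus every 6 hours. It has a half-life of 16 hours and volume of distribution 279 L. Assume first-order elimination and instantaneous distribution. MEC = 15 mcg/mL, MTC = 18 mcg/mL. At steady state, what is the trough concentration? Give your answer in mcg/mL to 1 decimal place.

12.2 mcg/mL

k = ln2/t½ = ln2/16 ≈ 0.043322 h⁻¹; fraction remaining f = e^(−kτ) = e^(−0.043322×6) ≈ 0.7711.
Each bolus raises the concentration by D/Vd = 1011/279 ≈ 3.624 mcg/mL.
Steady-state trough Cmin,ss = C₀·f/(1−f) ≈ 3.624 × 0.7711/0.2289 ≈ 12.208 mcg/mL.
Trough 12.2 mcg/mL vs MEC 15 mcg/mL: subtherapeutic.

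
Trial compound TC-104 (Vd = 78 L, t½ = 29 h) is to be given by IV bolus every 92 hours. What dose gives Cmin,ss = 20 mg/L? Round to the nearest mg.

τ/t½ = 92/29 ≈ 3.1724, so f = (1/2)^(92/29) ≈ 0.110920.
Cmin,ss = (D/Vd)·f/(1−f), so D = Cmin,ss·Vd·(1−f)/f.
D = 20 × 78 × (1−f)/f ≈ 20 × 78 × 8.01551 ≈ 12504.20 mg.

12504 mg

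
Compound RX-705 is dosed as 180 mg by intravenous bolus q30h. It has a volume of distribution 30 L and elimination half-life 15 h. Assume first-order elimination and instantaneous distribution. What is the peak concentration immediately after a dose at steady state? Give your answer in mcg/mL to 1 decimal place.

The dosing interval is 2 half-lives, so f = 2^(−2) = 0.25.
Accumulation ratio R = 1/(1 − f) = 1/0.75 = 4/3.
Single-dose peak C₀ = D/Vd = 180/30 = 6 mcg/mL.
Steady-state peak Cmax,ss = C₀·R = 6 × 4/3 ≈ 8.000 mcg/mL.

8.0 mcg/mL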